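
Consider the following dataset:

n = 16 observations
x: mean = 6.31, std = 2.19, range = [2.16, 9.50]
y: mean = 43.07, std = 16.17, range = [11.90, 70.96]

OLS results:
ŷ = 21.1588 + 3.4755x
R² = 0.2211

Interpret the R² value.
The model explains 22.11% of the variance in y (R² = 0.2211), leaving 77.89% unexplained; the fit is weak.

R² (coefficient of determination) measures the proportion of variance in y explained by the regression model.

Here R² = 0.2211:
- Explained: 22.11% of the variation in y
- Unexplained (residual): 100% − 22.11% = 77.89%
- Rule of thumb (below 0.3 weak; 0.3 to below 0.7 moderate; 0.7 and above strong) → weak

Equivalently, for simple linear regression R² = r², so |r| = √0.2211 ≈ 0.4702.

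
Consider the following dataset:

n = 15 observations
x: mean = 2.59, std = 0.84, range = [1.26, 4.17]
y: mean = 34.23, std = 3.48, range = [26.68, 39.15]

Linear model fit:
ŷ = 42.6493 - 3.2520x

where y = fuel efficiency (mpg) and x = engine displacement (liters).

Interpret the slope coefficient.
For each additional liter of engine displacement, predicted fuel efficiency decreases by approximately 3.2520 mpg.

The slope β₁ = -3.2520 gives the rate at which the fitted fuel efficiency changes with engine displacement.

Interpretation:
- Engine displacement up by 1 liter → predicted fuel efficiency decreases by 3.2520 mpg
- This is a linear approximation: the same per-unit change is assumed across the whole observed x range

The intercept β₀ = 42.6493 is the predicted fuel efficiency when engine displacement = 0; since the smallest observed x is 1.26, this is an extrapolation and mainly anchors the line.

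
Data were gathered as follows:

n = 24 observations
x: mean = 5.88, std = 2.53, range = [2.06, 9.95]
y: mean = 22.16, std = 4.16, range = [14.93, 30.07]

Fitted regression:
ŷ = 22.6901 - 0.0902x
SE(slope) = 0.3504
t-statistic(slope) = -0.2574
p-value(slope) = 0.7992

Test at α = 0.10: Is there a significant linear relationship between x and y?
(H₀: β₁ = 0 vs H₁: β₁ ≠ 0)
p-value = 0.7992 ≥ α = 0.10, so we fail to reject H₀. The relationship is not significant.

Hypothesis test for the slope coefficient:

H₀: β₁ = 0 (no linear relationship)
H₁: β₁ ≠ 0 (linear relationship exists)

Test statistic: t = β̂₁ / SE(β̂₁) = -0.0902 / 0.3504 = -0.2574

The p-value (0.7992) is the probability, under H₀, of a t-statistic at least as extreme as |t| = 0.2574 (two-sided, df = n − 2 = 22).

Decision rule: reject H₀ if p-value < α.
p-value = 0.7992 ≥ α = 0.10 → fail to reject H₀.

Conclusion: the linear association between x and y is not significant at the 10% level.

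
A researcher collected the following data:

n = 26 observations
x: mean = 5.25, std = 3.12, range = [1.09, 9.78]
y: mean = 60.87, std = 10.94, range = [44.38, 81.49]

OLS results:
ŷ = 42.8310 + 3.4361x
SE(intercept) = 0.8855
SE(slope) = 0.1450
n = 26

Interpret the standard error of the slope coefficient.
SE(slope) = 0.1450 measures the uncertainty in the estimated slope. The coefficient is estimated precisely (SE/|β̂₁| = 4.2%).

What SE measures:
- The standard error quantifies the sampling variability of the coefficient estimate
- It is the estimated standard deviation of β̂₁ across hypothetical repeated samples of the same size
- Smaller SE → more precise estimate

Relative precision:
- SE / |β̂₁| = 0.1450 / 3.4361 = 4.2%
- Rule of thumb (under 20%: precise; 20% to under 50%: moderately precise; 50% or more: imprecise) → precise

Link to the t-test: t = β̂₁ / SE(β̂₁) = 3.4361 / 0.1450 = 23.6972, the statistic for H₀: β₁ = 0.

What drives SE(β̂₁): more residual scatter → larger SE; larger n (here n = 26) → smaller SE.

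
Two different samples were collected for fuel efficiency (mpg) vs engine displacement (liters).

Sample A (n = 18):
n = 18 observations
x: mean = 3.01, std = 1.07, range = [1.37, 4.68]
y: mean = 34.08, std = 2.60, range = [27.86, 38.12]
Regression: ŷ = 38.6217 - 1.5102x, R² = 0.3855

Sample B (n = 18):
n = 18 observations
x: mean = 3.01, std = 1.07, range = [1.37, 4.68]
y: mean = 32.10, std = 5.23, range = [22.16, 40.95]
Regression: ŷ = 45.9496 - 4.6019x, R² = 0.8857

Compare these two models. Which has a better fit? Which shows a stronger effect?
Model B has the better fit (R² = 0.8857 vs 0.3855). Model B shows the stronger effect (|β₁| = 4.6019 vs 1.5102).

Model Comparison:

Fit — compare R²:
- Model A: R² = 0.3855 → 38.55% of variance in fuel efficiency explained
- Model B: R² = 0.8857 → 88.57% of variance in fuel efficiency explained
- 0.8857 > 0.3855 → Model B has the better fit

Strength of effect — compare |β₁|:
- Model A: β₁ = -1.5102 → predicted fuel efficiency falls 1.5102 mpg per additional liter of engine displacement
- Model B: β₁ = -4.6019 → predicted fuel efficiency falls 4.6019 mpg per additional liter of engine displacement
- |-1.5102| < |-4.6019| → Model B shows the stronger marginal effect

Note: A steeper slope doesn't make a better model if the scatter around the line is large.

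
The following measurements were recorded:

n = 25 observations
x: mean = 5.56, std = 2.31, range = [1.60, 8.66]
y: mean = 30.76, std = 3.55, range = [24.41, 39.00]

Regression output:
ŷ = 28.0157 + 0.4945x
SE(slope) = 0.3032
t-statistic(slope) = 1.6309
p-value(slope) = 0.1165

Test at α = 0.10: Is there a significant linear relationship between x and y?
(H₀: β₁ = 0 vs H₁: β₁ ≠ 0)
Fail to reject H₀: p-value = 0.1165 ≥ α = 0.10. The linear relationship is not significant at the 10% level.

Hypothesis test for the slope coefficient:

H₀: β₁ = 0 (no linear relationship)
H₁: β₁ ≠ 0 (linear relationship exists)

Test statistic: t = β̂₁ / SE(β̂₁) = 0.4945 / 0.3032 = 1.6309

With df = 23, the two-sided p-value for |t| = 1.6309 is 0.1165.

Decision rule: reject H₀ if p-value < α.
p-value = 0.1165 ≥ α = 0.10 → fail to reject H₀.

There is not sufficient evidence at the 10% significance level to conclude that a linear relationship exists between x and y.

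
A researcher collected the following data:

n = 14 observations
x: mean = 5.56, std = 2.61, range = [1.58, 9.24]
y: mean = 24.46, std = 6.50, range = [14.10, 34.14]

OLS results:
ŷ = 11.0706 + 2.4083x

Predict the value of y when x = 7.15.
ŷ = 28.2899

To predict y for x = 7.15, substitute into the regression equation:

ŷ = 11.0706 + 2.4083 × 7.15
ŷ = 11.0706 + 17.2193
ŷ = 28.2899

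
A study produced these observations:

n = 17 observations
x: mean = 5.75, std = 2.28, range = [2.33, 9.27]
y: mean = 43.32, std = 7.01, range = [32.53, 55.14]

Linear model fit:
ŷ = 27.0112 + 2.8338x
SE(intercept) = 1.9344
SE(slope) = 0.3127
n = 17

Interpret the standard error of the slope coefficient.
SE(slope) = 0.3127 measures the uncertainty in the estimated slope. The coefficient is estimated precisely (SE/|β̂₁| = 11.0%).

What SE measures:
- The standard error quantifies the sampling variability of the coefficient estimate
- It is the estimated standard deviation of β̂₁ across hypothetical repeated samples of the same size
- Smaller SE → more precise estimate

Relative precision:
- SE / |β̂₁| = 0.3127 / 2.8338 = 11.0%
- Rule of thumb (under 20%: precise; 20% to under 50%: moderately precise; 50% or more: imprecise) → precise

Link to the t-test: t = β̂₁ / SE(β̂₁) = 2.8338 / 0.3127 = 9.0624, the statistic for H₀: β₁ = 0.

What drives SE(β̂₁): wider spread of x values → smaller SE; larger n (here n = 17) → smaller SE.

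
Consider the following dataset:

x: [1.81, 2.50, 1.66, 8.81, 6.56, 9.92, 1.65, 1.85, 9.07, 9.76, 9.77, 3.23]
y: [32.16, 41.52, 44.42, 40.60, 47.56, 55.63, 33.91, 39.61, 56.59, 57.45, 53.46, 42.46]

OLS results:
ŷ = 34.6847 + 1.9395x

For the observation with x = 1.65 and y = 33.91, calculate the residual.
Residual = -3.9749

The residual is the difference between the actual value and the predicted value:

Residual = y - ŷ

Step 1: Calculate predicted value
ŷ = 34.6847 + 1.9395 × 1.65
ŷ = 37.8849

Step 2: Calculate residual
Residual = 33.91 - 37.8849
Residual = -3.9749

Sign check: y < ŷ, so the point is below the line and the fit overestimates here.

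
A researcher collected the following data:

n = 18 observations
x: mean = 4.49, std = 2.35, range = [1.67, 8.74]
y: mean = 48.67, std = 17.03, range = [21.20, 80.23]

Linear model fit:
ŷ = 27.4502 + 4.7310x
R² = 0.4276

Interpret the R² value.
R² = 0.4276 means 42.76% of the variation in y is explained by the linear relationship with x. This indicates a moderate fit.

R² (coefficient of determination) measures the proportion of variance in y explained by the regression model.

Here R² = 0.4276:
- Explained: 42.76% of the variation in y
- Unexplained (residual): 100% − 42.76% = 57.24%
- Rule of thumb (below 0.3 weak; 0.3 to below 0.7 moderate; 0.7 and above strong) → moderate

Note: R² says nothing about causation, and a high R² does not by itself mean the linear form is appropriate — check the residuals.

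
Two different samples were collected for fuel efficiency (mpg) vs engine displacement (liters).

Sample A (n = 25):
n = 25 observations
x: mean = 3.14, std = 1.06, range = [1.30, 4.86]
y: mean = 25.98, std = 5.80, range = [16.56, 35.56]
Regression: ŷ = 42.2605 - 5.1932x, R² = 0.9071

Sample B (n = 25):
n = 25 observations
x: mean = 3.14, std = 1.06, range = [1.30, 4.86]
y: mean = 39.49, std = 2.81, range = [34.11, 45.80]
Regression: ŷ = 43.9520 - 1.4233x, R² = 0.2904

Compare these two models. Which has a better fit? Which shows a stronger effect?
Model A has the better fit (R² = 0.9071 vs 0.2904). Model A shows the stronger effect (|β₁| = 5.1932 vs 1.4233).

Model Comparison:

Fit — compare R²:
- Model A: R² = 0.9071 → 90.71% of variance in fuel efficiency explained
- Model B: R² = 0.2904 → 29.04% of variance in fuel efficiency explained
- 0.9071 > 0.2904 → Model A has the better fit

Strength of effect — compare |β₁|:
- Model A: β₁ = -5.1932 → predicted fuel efficiency falls 5.1932 mpg per additional liter of engine displacement
- Model B: β₁ = -1.4233 → predicted fuel efficiency falls 1.4233 mpg per additional liter of engine displacement
- |-5.1932| > |-1.4233| → Model A shows the stronger marginal effect

Notes:
- A steeper slope doesn't make a better model if the scatter around the line is large.
- R² measures how tightly points cluster around the line; β₁ measures how steep the line is — they answer different questions.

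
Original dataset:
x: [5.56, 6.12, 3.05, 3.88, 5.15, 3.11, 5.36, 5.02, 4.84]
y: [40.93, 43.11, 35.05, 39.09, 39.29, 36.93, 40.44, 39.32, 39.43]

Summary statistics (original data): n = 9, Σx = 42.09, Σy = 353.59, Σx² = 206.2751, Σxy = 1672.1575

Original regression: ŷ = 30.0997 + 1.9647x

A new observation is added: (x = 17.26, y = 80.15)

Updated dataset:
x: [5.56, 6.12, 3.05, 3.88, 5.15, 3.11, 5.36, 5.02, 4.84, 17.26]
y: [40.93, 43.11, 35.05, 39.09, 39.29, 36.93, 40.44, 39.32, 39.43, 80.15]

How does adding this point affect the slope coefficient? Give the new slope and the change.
The slope changes from 1.9647 to 3.1677 (change of +1.2030, or +61.2%).

x = 17.26 lies well outside the original x-range [3.05, 6.12] (x̄ ≈ 4.68), so this observation has high leverage and can move the slope substantially.

Step 1: Update the sums with the new point (n goes from 9 to 10)
Σx  = 42.09 + 17.26 = 59.35
Σy  = 353.59 + 80.15 = 433.74
Σx² = 206.2751 + 17.26² = 206.2751 + 297.9076 = 504.1827
Σxy = 1672.1575 + 17.26×80.15 = 1672.1575 + 1383.3890 = 3055.5465

Step 2: Recompute the slope with b₁ = (nΣxy − ΣxΣy) / (nΣx² − (Σx)²)
Numerator   = 10×3055.5465 − 59.35×433.74 = 30555.4650 − 25742.4690 = 4812.9960
Denominator = 10×504.1827 − 59.35² = 5041.8270 − 3522.4225 = 1519.4045
b₁(new) = 4812.9960 / 1519.4045 = 3.1677

(Same formula on the original sums: (9×1672.1575 − 42.09×353.59) / (9×206.2751 − 42.09²) = 166.8144 / 84.9078 = 1.9647, matching the given fit.)

Step 3: Change in slope
Δβ₁ = 3.1677 − 1.9647 = +1.2030
Relative change = +1.2030 / 1.9647 × 100% = +61.2%
→ the slope increases when the point is added.

Because the point sits above the extension of the original line at a high-leverage x, it tilts the fit up.
In practice: refit with and without it and report both if conclusions differ; examine leverage (hᵢ) and Cook's distance rather than deleting it automatically.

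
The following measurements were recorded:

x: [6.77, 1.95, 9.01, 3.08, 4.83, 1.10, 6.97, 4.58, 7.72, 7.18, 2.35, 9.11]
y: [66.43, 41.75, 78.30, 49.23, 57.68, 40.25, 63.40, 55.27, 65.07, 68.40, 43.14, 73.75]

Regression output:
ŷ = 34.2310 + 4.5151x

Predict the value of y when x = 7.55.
ŷ = 68.3200

Plug x = 7.55 into the fitted line:

ŷ = 34.2310 + 4.5151 × 7.55
ŷ = 34.2310 + 34.0890
ŷ = 68.3200

This is a point prediction; actual observations scatter around it by roughly the residual standard deviation.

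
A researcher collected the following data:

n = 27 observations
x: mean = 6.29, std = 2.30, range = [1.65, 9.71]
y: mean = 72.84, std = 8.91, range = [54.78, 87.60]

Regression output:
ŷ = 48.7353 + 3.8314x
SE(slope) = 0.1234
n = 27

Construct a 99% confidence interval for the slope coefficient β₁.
The 99% CI for β₁ is (3.4874, 4.1754)

Confidence interval for the slope:

The 99% CI for β₁ is: β̂₁ ± t*(α/2, n-2) × SE(β̂₁)

Step 1: Find critical t-value
- Confidence level = 0.99
- Degrees of freedom = n - 2 = 27 - 2 = 25
- t*(α/2, 25) = 2.7874

Step 2: Calculate margin of error
Margin = 2.7874 × 0.1234 = 0.3440

Step 3: Construct interval
CI = 3.8314 ± 0.3440
CI = (3.4874, 4.1754)

Interpretation: each one-unit increase in x is associated with a change in mean y of between 3.4874 and 4.1754, with 99% confidence.
Since 0 is outside the interval, a two-sided test at α = 0.01 would reject H₀: β₁ = 0.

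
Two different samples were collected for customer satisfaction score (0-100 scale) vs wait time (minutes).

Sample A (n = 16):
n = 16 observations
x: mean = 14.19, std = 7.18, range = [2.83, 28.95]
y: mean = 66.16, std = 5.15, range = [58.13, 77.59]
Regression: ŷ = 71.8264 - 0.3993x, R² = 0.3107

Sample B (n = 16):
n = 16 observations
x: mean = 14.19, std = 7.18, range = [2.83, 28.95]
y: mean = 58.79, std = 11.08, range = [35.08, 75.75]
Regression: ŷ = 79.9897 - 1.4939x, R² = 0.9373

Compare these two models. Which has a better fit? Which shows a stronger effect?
Model B has the better fit (R² = 0.9373 vs 0.3107). Model B shows the stronger effect (|β₁| = 1.4939 vs 0.3993).

Model Comparison:

Fit — compare R²:
- Model A: R² = 0.3107 → 31.07% of variance in satisfaction score explained
- Model B: R² = 0.9373 → 93.73% of variance in satisfaction score explained
- 0.9373 > 0.3107 → Model B has the better fit

Effect size (slope magnitude):
- Model A: β₁ = -0.3993 → predicted satisfaction score falls 0.3993 points per additional minute of wait time
- Model B: β₁ = -1.4939 → predicted satisfaction score falls 1.4939 points per additional minute of wait time
- |-0.3993| < |-1.4939| → Model B shows the stronger marginal effect

Note: R² measures how tightly points cluster around the line; β₁ measures how steep the line is — they answer different questions.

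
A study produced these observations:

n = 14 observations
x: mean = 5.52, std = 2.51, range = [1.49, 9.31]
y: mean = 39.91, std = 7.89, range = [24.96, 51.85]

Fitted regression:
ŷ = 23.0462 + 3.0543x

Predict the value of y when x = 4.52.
ŷ = 36.8516

To predict y for x = 4.52, substitute into the regression equation:

ŷ = 23.0462 + 3.0543 × 4.52
ŷ = 23.0462 + 13.8054
ŷ = 36.8516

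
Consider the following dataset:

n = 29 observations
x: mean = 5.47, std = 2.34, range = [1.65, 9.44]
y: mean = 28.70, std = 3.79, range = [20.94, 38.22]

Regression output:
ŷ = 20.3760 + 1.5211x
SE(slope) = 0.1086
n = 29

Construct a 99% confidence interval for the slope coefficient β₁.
The 99% CI for β₁ is (1.2202, 1.8220)

Confidence interval for the slope:

The 99% CI for β₁ is: β̂₁ ± t*(α/2, n-2) × SE(β̂₁)

Step 1: Find critical t-value
- Confidence level = 0.99
- Degrees of freedom = n - 2 = 29 - 2 = 27
- t*(α/2, 27) = 2.7707

Step 2: Calculate margin of error
Margin = 2.7707 × 0.1086 = 0.3009

Step 3: Construct interval
CI = 1.5211 ± 0.3009
CI = (1.2202, 1.8220)

Interpretation: We are 99% confident that the true slope β₁ lies between 1.2202 and 1.8220.
Both endpoints are positive, so the data support a genuinely positive slope at this confidence level.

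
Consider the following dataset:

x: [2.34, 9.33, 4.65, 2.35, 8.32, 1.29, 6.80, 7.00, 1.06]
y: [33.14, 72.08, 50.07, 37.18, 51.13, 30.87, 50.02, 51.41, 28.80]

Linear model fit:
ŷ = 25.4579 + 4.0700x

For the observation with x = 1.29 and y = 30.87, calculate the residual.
Residual = 0.1618

The residual is the difference between the actual value and the predicted value:

Residual = y - ŷ

Step 1: Calculate predicted value
ŷ = 25.4579 + 4.0700 × 1.29
ŷ = 30.7082

Step 2: Calculate residual
Residual = 30.87 - 30.7082
Residual = 0.1618

Interpretation: the model underestimates the actual value by 0.1618 at this point (positive residual → observation lies above the fitted line).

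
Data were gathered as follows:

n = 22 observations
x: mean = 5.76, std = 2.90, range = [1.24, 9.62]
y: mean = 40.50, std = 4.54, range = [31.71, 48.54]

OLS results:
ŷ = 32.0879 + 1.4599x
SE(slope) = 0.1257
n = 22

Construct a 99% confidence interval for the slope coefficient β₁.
The 99% CI for β₁ is (1.1022, 1.8176)

Confidence interval for the slope:

The 99% CI for β₁ is: β̂₁ ± t*(α/2, n-2) × SE(β̂₁)

Step 1: Find critical t-value
- Confidence level = 0.99
- Degrees of freedom = n - 2 = 22 - 2 = 20
- t*(α/2, 20) = 2.8453

Step 2: Calculate margin of error
Margin = 2.8453 × 0.1257 = 0.3577

Step 3: Construct interval
CI = 1.4599 ± 0.3577
CI = (1.1022, 1.8176)

Interpretation: We are 99% confident that the true slope β₁ lies between 1.1022 and 1.8176.
Both endpoints are positive, so the data support a genuinely positive slope at this confidence level.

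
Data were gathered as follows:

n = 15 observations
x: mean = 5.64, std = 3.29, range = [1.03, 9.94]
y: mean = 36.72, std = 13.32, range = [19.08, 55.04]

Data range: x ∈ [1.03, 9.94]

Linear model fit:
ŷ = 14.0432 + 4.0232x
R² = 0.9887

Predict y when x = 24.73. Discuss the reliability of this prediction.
ŷ = 113.5369, but this is extrapolation (above the data range [1.03, 9.94]) and may be unreliable.

Prediction calculation:
ŷ = 14.0432 + 4.0232 × 24.73
ŷ = 113.5369

Reliability:
- Data range: x ∈ [1.03, 9.94]
- Prediction point: x = 24.73 is 14.79 units above the observed range → this is EXTRAPOLATION, not interpolation

Why that matters here:
- The standard error of prediction grows with (x − x̄)², and x = 24.73 is far from x̄ = 5.64
- There are no observations near this x to validate the fitted line there

Report the number if required, but flag clearly that it is an extrapolation.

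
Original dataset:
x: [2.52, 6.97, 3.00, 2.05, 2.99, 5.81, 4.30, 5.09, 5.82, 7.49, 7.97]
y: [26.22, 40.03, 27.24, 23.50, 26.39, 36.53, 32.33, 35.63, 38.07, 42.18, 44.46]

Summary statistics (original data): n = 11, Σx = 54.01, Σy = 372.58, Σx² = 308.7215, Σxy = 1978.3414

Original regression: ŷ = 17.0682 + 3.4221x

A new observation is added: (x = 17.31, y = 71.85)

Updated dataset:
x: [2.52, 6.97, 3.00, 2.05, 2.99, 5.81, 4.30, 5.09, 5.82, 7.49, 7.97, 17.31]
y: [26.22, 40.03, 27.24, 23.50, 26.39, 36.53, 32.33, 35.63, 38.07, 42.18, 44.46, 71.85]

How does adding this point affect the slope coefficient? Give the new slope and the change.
The slope changes from 3.4221 to 3.1476 (change of -0.2745, or -8.0%).

x = 17.31 lies well outside the original x-range [2.05, 7.97] (x̄ ≈ 4.91), so this observation has high leverage and can move the slope substantially.

Step 1: Update the sums with the new point (n goes from 11 to 12)
Σx  = 54.01 + 17.31 = 71.32
Σy  = 372.58 + 71.85 = 444.43
Σx² = 308.7215 + 17.31² = 308.7215 + 299.6361 = 608.3576
Σxy = 1978.3414 + 17.31×71.85 = 1978.3414 + 1243.7235 = 3222.0649

Step 2: Recompute the slope with b₁ = (nΣxy − ΣxΣy) / (nΣx² − (Σx)²)
Numerator   = 12×3222.0649 − 71.32×444.43 = 38664.7788 − 31696.7476 = 6968.0312
Denominator = 12×608.3576 − 71.32² = 7300.2912 − 5086.5424 = 2213.7488
b₁(new) = 6968.0312 / 2213.7488 = 3.1476

(Same formula on the original sums: (11×1978.3414 − 54.01×372.58) / (11×308.7215 − 54.01²) = 1638.7096 / 478.8564 = 3.4221, matching the given fit.)

Step 3: Change in slope
Δβ₁ = 3.1476 − 3.4221 = -0.2745
Relative change = -0.2745 / 3.4221 × 100% = -8.0%
→ the slope decreases when the point is added.

A high-leverage point only changes the slope if it is off the original line; here y = 71.85 is below the original trend, so the slope decreases.
In practice: investigate whether it comes from the same population as the rest of the sample.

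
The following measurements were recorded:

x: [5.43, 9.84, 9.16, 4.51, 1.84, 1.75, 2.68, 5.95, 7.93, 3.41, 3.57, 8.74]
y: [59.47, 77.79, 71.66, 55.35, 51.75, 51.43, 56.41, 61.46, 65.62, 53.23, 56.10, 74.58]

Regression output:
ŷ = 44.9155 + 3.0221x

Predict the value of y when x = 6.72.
ŷ = 65.2240

To predict y for x = 6.72, substitute into the regression equation:

ŷ = 44.9155 + 3.0221 × 6.72
ŷ = 44.9155 + 20.3085
ŷ = 65.2240

This is a point prediction; actual observations scatter around it by roughly the residual standard deviation.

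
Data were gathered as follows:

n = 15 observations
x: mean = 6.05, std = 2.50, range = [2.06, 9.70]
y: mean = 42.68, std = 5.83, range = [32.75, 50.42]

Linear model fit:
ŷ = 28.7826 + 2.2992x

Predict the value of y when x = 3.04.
ŷ = 35.7722

Plug x = 3.04 into the fitted line:

ŷ = 28.7826 + 2.2992 × 3.04
ŷ = 28.7826 + 6.9896
ŷ = 35.7722

This is the fitted mean response at that x — an individual observation would come with a wider prediction interval.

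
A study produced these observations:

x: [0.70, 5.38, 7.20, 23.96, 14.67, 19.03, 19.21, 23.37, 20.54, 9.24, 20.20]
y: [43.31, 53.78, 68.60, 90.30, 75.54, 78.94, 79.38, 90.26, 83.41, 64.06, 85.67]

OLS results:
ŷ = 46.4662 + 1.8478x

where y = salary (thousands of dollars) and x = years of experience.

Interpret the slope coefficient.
An increase of one year in experience is associated with a 1.8478 thousand dollars increase in predicted salary.

The slope β₁ = 1.8478 gives the rate at which the fitted salary changes with experience.

Interpretation:
- Experience up by 1 year → predicted salary increases by 1.8478 thousand dollars
- The effect is assumed constant over the observed range of x (linearity)
- The sign (+) gives the direction; the magnitude 1.8478 gives the size of the effect per year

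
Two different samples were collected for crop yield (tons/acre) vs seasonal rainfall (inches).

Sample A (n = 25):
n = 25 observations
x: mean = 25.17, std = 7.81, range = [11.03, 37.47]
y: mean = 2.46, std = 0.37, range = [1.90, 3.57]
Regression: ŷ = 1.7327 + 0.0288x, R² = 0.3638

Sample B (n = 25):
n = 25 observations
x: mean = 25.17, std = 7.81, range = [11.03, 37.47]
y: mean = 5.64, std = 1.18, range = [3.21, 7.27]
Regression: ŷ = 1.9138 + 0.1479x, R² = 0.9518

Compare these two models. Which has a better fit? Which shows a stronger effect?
Model B has the better fit (R² = 0.9518 vs 0.3638). Model B shows the stronger effect (|β₁| = 0.1479 vs 0.0288).

Model Comparison:

Which explains more variance? (R²)
- Model A: R² = 0.3638 → 36.38% of variance in crop yield explained
- Model B: R² = 0.9518 → 95.18% of variance in crop yield explained
- 0.9518 > 0.3638 → Model B has the better fit

Strength of effect — compare |β₁|:
- Model A: β₁ = 0.0288 → predicted crop yield rises 0.0288 tons/acre per additional inch of rainfall
- Model B: β₁ = 0.1479 → predicted crop yield rises 0.1479 tons/acre per additional inch of rainfall
- |0.0288| < |0.1479| → Model B shows the stronger marginal effect

Notes:
- R² measures how tightly points cluster around the line; β₁ measures how steep the line is — they answer different questions.
- A steeper slope doesn't make a better model if the scatter around the line is large.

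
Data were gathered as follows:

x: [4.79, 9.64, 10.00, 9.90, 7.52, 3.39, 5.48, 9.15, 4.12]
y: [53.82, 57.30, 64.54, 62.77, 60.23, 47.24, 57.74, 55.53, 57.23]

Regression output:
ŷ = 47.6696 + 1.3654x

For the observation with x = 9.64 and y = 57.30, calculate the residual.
Residual = -3.5321

The residual is the difference between the actual value and the predicted value:

Residual = y - ŷ

Step 1: Calculate predicted value
ŷ = 47.6696 + 1.3654 × 9.64
ŷ = 60.8321

Step 2: Calculate residual
Residual = 57.30 - 60.8321
Residual = -3.5321

Interpretation: the model overestimates the actual value by 3.5321 at this point (negative residual → observation lies below the fitted line).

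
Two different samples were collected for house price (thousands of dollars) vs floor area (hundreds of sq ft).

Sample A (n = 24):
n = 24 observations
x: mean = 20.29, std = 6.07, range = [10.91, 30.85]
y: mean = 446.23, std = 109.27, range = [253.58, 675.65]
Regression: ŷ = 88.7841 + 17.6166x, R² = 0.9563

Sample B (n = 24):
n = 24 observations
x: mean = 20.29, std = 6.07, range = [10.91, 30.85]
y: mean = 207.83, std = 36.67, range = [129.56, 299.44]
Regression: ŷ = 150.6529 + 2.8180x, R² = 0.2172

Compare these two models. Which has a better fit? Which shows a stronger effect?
Model A has the better fit (R² = 0.9563 vs 0.2172). Model A shows the stronger effect (|β₁| = 17.6166 vs 2.8180).

Model Comparison:

Fit — compare R²:
- Model A: R² = 0.9563 → 95.63% of variance in house price explained
- Model B: R² = 0.2172 → 21.72% of variance in house price explained
- 0.9563 > 0.2172 → Model A has the better fit

Effect size (slope magnitude):
- Model A: β₁ = 17.6166 → predicted house price rises 17.6166 thousand dollars per additional hundred sq ft of floor area
- Model B: β₁ = 2.8180 → predicted house price rises 2.8180 thousand dollars per additional hundred sq ft of floor area
- |17.6166| > |2.8180| → Model A shows the stronger marginal effect

Note: A better fit (higher R²) doesn't necessarily mean a more important relationship.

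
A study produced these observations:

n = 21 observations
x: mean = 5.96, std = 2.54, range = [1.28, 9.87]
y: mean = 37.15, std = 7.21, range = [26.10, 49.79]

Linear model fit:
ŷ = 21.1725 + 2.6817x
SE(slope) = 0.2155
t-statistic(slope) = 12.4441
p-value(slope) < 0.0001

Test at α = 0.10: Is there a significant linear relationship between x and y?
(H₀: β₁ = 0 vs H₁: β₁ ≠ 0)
Reject H₀: p-value < 0.0001 < α = 0.10. The linear relationship is significant at the 10% level.

Hypothesis test for the slope coefficient:

H₀: β₁ = 0 (no linear relationship)
H₁: β₁ ≠ 0 (linear relationship exists)

Test statistic: t = β̂₁ / SE(β̂₁) = 2.6817 / 0.2155 = 12.4441

p < 0.0001: how often a slope estimate this far from 0 (in SE units) would arise by chance if β₁ were truly 0.

Decision rule: reject H₀ if p-value < α.
p-value < 0.0001 < α = 0.10 → reject H₀.

At α = 0.10 the data do provide convincing evidence of a nonzero slope.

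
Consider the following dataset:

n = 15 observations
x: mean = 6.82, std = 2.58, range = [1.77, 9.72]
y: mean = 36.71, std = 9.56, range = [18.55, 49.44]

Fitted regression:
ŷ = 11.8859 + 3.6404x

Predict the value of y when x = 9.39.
ŷ = 46.0693

To predict y for x = 9.39, substitute into the regression equation:

ŷ = 11.8859 + 3.6404 × 9.39
ŷ = 11.8859 + 34.1834
ŷ = 46.0693

This is a point prediction; actual observations scatter around it by roughly the residual standard deviation.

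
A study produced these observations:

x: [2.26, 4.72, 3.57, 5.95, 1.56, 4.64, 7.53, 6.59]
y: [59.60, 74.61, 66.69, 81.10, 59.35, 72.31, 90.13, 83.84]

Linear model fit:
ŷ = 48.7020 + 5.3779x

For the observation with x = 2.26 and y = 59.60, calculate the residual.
Residual = -1.2561

The residual is the difference between the actual value and the predicted value:

Residual = y - ŷ

Step 1: Calculate predicted value
ŷ = 48.7020 + 5.3779 × 2.26
ŷ = 60.8561

Step 2: Calculate residual
Residual = 59.60 - 60.8561
Residual = -1.2561

The residual is negative, so the observed y = 59.60 sits below the regression line (the line overestimates it by 1.2561).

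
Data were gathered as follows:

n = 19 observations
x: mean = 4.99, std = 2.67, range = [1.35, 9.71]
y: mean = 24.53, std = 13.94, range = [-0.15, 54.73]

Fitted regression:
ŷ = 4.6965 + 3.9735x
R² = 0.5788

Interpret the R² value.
The model explains 57.88% of the variance in y (R² = 0.5788), leaving 42.12% unexplained; the fit is moderate.

R² (coefficient of determination) measures the proportion of variance in y explained by the regression model.

Here R² = 0.5788:
- Explained: 57.88% of the variation in y
- Unexplained (residual): 100% − 57.88% = 42.12%
- Rule of thumb (below 0.3 weak; 0.3 to below 0.7 moderate; 0.7 and above strong) → moderate

Calculation: R² = 1 − (SS_res / SS_tot), where SS_res is the sum of squared residuals and SS_tot the total sum of squares.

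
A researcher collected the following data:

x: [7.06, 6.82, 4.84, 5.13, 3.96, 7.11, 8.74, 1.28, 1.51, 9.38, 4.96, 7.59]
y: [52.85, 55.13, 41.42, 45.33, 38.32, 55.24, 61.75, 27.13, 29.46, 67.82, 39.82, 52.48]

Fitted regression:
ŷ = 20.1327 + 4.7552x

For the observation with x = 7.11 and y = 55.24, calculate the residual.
Residual = 1.2978

The residual is the difference between the actual value and the predicted value:

Residual = y - ŷ

Step 1: Calculate predicted value
ŷ = 20.1327 + 4.7552 × 7.11
ŷ = 53.9422

Step 2: Calculate residual
Residual = 55.24 - 53.9422
Residual = 1.2978

The residual is positive, so the observed y = 55.24 sits above the regression line (the line underestimates it by 1.2978).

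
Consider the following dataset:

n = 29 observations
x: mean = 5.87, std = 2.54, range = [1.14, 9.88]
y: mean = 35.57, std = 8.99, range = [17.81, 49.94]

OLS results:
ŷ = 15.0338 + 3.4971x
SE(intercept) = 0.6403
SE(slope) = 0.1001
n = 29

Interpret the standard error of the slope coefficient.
SE(β̂₁) = 0.1001 is the estimated standard deviation of the slope estimate across repeated samples; relative to β̂₁ = 3.4971 that is 2.9%, a precise estimate.

What SE measures:
- The standard error quantifies the sampling variability of the coefficient estimate
- It is the estimated standard deviation of β̂₁ across hypothetical repeated samples of the same size
- Smaller SE → more precise estimate

Relative precision:
- SE / |β̂₁| = 0.1001 / 3.4971 = 2.9%
- Rule of thumb (under 20%: precise; 20% to under 50%: moderately precise; 50% or more: imprecise) → precise

Link to interval estimation: a confidence interval for β₁ is β̂₁ ± t* × 0.1001, so SE sets the half-width per unit of t*.

What drives SE(β̂₁): wider spread of x values → smaller SE; more residual scatter → larger SE; larger n (here n = 29) → smaller SE.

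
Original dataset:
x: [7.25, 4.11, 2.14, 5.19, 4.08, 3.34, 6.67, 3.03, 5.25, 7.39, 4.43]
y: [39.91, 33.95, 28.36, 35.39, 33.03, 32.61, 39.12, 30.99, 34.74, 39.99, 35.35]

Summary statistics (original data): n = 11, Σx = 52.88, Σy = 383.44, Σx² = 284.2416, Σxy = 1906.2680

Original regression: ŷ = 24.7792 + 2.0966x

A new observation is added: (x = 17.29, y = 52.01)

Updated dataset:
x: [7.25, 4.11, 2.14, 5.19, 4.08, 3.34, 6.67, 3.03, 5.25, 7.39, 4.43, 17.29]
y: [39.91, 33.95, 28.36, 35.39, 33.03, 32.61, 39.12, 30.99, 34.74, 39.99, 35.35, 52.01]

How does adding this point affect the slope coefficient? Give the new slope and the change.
The slope changes from 2.0966 to 1.4996 (change of -0.5970, or -28.5%).

x = 17.29 lies well outside the original x-range [2.14, 7.39] (x̄ ≈ 4.81), so this observation has high leverage and can move the slope substantially.

Step 1: Update the sums with the new point (n goes from 11 to 12)
Σx  = 52.88 + 17.29 = 70.17
Σy  = 383.44 + 52.01 = 435.45
Σx² = 284.2416 + 17.29² = 284.2416 + 298.9441 = 583.1857
Σxy = 1906.2680 + 17.29×52.01 = 1906.2680 + 899.2529 = 2805.5209

Step 2: Recompute the slope with b₁ = (nΣxy − ΣxΣy) / (nΣx² − (Σx)²)
Numerator   = 12×2805.5209 − 70.17×435.45 = 33666.2508 − 30555.5265 = 3110.7243
Denominator = 12×583.1857 − 70.17² = 6998.2284 − 4923.8289 = 2074.3995
b₁(new) = 3110.7243 / 2074.3995 = 1.4996

(Same formula on the original sums: (11×1906.2680 − 52.88×383.44) / (11×284.2416 − 52.88²) = 692.6408 / 330.3632 = 2.0966, matching the given fit.)

Step 3: Change in slope
Δβ₁ = 1.4996 − 2.0966 = -0.5970
Relative change = -0.5970 / 2.0966 × 100% = -28.5%
→ the slope decreases when the point is added.

A high-leverage point only changes the slope if it is off the original line; here y = 52.01 is below the original trend, so the slope decreases.
In practice: investigate whether it comes from the same population as the rest of the sample.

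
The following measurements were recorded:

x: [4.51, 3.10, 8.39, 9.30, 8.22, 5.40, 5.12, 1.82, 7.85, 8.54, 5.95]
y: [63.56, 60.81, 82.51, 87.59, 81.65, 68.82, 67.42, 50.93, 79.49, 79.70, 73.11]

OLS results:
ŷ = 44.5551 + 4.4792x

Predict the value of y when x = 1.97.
ŷ = 53.3791

To predict y for x = 1.97, substitute into the regression equation:

ŷ = 44.5551 + 4.4792 × 1.97
ŷ = 44.5551 + 8.8240
ŷ = 53.3791

This is the fitted mean response at that x — an individual observation would come with a wider prediction interval.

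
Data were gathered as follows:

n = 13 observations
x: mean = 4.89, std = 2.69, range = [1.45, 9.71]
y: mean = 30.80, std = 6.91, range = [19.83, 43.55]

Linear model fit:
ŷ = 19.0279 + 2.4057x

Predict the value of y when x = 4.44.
ŷ = 29.7092

To predict y for x = 4.44, substitute into the regression equation:

ŷ = 19.0279 + 2.4057 × 4.44
ŷ = 19.0279 + 10.6813
ŷ = 29.7092

This is the fitted mean response at that x — an individual observation would come with a wider prediction interval.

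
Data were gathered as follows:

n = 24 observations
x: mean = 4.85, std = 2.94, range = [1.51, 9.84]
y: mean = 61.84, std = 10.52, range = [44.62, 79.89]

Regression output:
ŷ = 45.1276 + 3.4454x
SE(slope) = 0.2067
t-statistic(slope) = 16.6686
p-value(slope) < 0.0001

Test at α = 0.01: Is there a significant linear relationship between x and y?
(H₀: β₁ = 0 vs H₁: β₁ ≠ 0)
Since p-value < 0.0001 < α = 0.01, reject H₀ — the slope is significantly different from 0.

Hypothesis test for the slope coefficient:

H₀: β₁ = 0 (no linear relationship)
H₁: β₁ ≠ 0 (linear relationship exists)

Test statistic: t = β̂₁ / SE(β̂₁) = 3.4454 / 0.2067 = 16.6686

The p-value (<0.0001) is the probability, under H₀, of a t-statistic at least as extreme as |t| = 16.6686 (two-sided, df = n − 2 = 22).

Decision rule: reject H₀ if p-value < α.
p-value < 0.0001 < α = 0.01 → reject H₀.

Conclusion: the linear association between x and y is significant at the 1% level.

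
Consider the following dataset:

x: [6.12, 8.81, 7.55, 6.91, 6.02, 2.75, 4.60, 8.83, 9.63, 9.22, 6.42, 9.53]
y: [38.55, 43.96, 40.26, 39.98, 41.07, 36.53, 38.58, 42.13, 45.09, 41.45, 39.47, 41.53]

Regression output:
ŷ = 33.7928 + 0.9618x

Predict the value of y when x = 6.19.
ŷ = 39.7463

x = 6.19 lies inside the observed range [2.75, 9.63], so the fitted equation applies directly:

ŷ = 33.7928 + 0.9618 × 6.19
ŷ = 33.7928 + 5.9535
ŷ = 39.7463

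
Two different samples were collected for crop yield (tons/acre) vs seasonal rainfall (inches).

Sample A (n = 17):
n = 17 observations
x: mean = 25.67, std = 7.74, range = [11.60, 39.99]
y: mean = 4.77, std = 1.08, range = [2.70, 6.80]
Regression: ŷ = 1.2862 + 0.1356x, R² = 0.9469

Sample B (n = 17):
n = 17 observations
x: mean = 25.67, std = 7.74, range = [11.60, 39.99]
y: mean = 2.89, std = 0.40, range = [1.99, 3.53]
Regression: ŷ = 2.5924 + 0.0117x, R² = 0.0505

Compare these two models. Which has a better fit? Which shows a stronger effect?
Model A has the better fit (R² = 0.9469 vs 0.0505). Model A shows the stronger effect (|β₁| = 0.1356 vs 0.0117).

Model Comparison:

Which explains more variance? (R²)
- Model A: R² = 0.9469 → 94.69% of variance in crop yield explained
- Model B: R² = 0.0505 → 5.05% of variance in crop yield explained
- 0.9469 > 0.0505 → Model A has the better fit

Which has the larger per-inch effect? (|β₁|)
- Model A: β₁ = 0.1356 → predicted crop yield rises 0.1356 tons/acre per additional inch of rainfall
- Model B: β₁ = 0.0117 → predicted crop yield rises 0.0117 tons/acre per additional inch of rainfall
- |0.1356| > |0.0117| → Model A shows the stronger marginal effect

Note: A steeper slope doesn't make a better model if the scatter around the line is large.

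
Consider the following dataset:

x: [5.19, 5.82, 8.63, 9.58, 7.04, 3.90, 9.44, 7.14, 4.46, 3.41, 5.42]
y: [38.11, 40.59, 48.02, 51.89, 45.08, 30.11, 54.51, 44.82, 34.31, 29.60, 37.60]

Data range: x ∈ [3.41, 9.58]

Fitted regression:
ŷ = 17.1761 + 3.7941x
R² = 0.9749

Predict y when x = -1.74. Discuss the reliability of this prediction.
ŷ = 10.5744 (extrapolation — x = -1.74 lies outside [3.41, 9.58], so reliability is low).

Prediction calculation:
ŷ = 17.1761 + 3.7941 × (-1.74)
ŷ = 10.5744

Reliability:
- Data range: x ∈ [3.41, 9.58]
- Prediction point: x = -1.74 is 5.15 units below the observed range → this is EXTRAPOLATION, not interpolation

Why that matters here:
- There are no observations near this x to validate the fitted line there
- Real relationships often flatten, saturate, or turn nonlinear at extremes
- The linear relationship may not hold outside the observed range

The R² = 0.9749 only validates the fit within [3.41, 9.58]; treat ŷ = 10.5744 with caution.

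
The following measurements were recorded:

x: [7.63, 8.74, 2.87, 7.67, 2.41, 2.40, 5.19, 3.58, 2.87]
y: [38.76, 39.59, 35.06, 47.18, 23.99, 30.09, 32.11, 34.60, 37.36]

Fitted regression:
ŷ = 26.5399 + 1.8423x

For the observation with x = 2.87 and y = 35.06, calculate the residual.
Residual = 3.2327

The residual is the difference between the actual value and the predicted value:

Residual = y - ŷ

Step 1: Calculate predicted value
ŷ = 26.5399 + 1.8423 × 2.87
ŷ = 31.8273

Step 2: Calculate residual
Residual = 35.06 - 31.8273
Residual = 3.2327

The residual is positive, so the observed y = 35.06 sits above the regression line (the line underestimates it by 3.2327).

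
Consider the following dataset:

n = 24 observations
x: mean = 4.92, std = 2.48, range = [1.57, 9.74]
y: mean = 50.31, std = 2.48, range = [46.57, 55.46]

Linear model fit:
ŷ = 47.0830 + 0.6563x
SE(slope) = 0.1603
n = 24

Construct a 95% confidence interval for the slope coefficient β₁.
The 95% CI for β₁ is (0.3239, 0.9887)

Confidence interval for the slope:

The 95% CI for β₁ is: β̂₁ ± t*(α/2, n-2) × SE(β̂₁)

Step 1: Find critical t-value
- Confidence level = 0.95
- Degrees of freedom = n - 2 = 24 - 2 = 22
- t*(α/2, 22) = 2.0739

Step 2: Calculate margin of error
Margin = 2.0739 × 0.1603 = 0.3324

Step 3: Construct interval
CI = 0.6563 ± 0.3324
CI = (0.3239, 0.9887)

Interpretation: each one-unit increase in x is associated with a change in mean y of between 0.3239 and 0.9887, with 95% confidence.
Both endpoints are positive, so the data support a genuinely positive slope at this confidence level.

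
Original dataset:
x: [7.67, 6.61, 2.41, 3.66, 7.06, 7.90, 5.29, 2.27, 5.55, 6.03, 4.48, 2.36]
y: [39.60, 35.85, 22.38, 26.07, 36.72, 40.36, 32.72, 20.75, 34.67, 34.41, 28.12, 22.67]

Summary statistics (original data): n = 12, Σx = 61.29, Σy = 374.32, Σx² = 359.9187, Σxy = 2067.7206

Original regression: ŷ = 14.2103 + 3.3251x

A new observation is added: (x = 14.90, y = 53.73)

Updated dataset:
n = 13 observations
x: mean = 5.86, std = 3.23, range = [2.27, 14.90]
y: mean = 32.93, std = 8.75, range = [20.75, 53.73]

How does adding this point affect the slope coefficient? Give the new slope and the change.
New slope β₁ = 2.6559 versus 3.3251 before: a change of -0.6692 (-20.1%).

x = 14.90 lies well outside the original x-range [2.27, 7.90] (x̄ ≈ 5.11), so this observation has high leverage and can move the slope substantially.

Step 1: Update the sums with the new point (n goes from 12 to 13)
Σx  = 61.29 + 14.90 = 76.19
Σy  = 374.32 + 53.73 = 428.05
Σx² = 359.9187 + 14.90² = 359.9187 + 222.0100 = 581.9287
Σxy = 2067.7206 + 14.90×53.73 = 2067.7206 + 800.5770 = 2868.2976

Step 2: Recompute the slope with b₁ = (nΣxy − ΣxΣy) / (nΣx² − (Σx)²)
Numerator   = 13×2868.2976 − 76.19×428.05 = 37287.8688 − 32613.1295 = 4674.7393
Denominator = 13×581.9287 − 76.19² = 7565.0731 − 5804.9161 = 1760.1570
b₁(new) = 4674.7393 / 1760.1570 = 2.6559

(Same formula on the original sums: (12×2067.7206 − 61.29×374.32) / (12×359.9187 − 61.29²) = 1870.5744 / 562.5603 = 3.3251, matching the given fit.)

Step 3: Change in slope
Δβ₁ = 2.6559 − 3.3251 = -0.6692
Relative change = -0.6692 / 3.3251 × 100% = -20.1%
→ the slope decreases when the point is added.

A high-leverage point only changes the slope if it is off the original line; here y = 53.73 is below the original trend, so the slope decreases.
In practice: examine leverage (hᵢ) and Cook's distance rather than deleting it automatically; check such a point for data-entry or measurement error.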